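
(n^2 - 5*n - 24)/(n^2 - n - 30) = (-n^2 + 5*n + 24)/(-n^2 + n + 30)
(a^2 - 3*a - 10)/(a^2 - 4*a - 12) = (a - 5)/(a - 6)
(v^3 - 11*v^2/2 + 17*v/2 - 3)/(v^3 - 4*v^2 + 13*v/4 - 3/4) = 2*(v - 2)/(2*v - 1)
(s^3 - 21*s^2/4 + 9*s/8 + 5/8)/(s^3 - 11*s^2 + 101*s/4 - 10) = (4*s^2 - 19*s - 5)/(2*(2*s^2 - 21*s + 40))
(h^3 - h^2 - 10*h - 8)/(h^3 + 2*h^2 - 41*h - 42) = (h^2 - 2*h - 8)/(h^2 + h - 42)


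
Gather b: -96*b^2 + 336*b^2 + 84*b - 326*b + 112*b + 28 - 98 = 240*b^2 - 130*b - 70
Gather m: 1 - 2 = -1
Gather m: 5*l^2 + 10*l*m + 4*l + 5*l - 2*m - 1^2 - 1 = 5*l^2 + 9*l + m*(10*l - 2) - 2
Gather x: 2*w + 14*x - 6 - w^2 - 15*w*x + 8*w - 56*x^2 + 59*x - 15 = -w^2 + 10*w - 56*x^2 + x*(73 - 15*w) - 21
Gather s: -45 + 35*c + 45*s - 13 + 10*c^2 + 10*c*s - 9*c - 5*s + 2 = 10*c^2 + 26*c + s*(10*c + 40) - 56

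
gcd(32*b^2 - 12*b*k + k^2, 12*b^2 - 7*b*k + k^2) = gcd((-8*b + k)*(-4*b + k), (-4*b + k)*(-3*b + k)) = 4*b - k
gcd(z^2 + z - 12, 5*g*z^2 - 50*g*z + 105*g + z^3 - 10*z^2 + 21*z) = z - 3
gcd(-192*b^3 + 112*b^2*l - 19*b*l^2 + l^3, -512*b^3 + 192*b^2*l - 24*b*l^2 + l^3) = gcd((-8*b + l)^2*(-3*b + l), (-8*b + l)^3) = 64*b^2 - 16*b*l + l^2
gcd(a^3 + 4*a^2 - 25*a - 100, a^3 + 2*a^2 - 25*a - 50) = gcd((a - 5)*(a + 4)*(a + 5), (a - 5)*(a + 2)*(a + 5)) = a^2 - 25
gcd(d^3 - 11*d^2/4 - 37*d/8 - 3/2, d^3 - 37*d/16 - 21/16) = d + 3/4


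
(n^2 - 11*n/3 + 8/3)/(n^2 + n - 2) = (n - 8/3)/(n + 2)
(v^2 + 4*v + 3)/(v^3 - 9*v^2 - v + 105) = (v + 1)/(v^2 - 12*v + 35)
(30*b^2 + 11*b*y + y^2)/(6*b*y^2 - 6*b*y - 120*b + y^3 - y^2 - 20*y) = (5*b + y)/(y^2 - y - 20)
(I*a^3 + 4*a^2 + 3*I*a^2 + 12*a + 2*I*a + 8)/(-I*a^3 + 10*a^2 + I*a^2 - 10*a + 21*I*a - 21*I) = (-a^3 + a^2*(-3 + 4*I) + a*(-2 + 12*I) + 8*I)/(a^3 + a^2*(-1 + 10*I) + a*(-21 - 10*I) + 21)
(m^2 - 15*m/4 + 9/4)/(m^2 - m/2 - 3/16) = 4*(m - 3)/(4*m + 1)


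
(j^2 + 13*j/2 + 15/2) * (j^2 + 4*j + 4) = j^4 + 21*j^3/2 + 75*j^2/2 + 56*j + 30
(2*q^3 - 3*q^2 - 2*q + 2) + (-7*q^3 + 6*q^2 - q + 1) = -5*q^3 + 3*q^2 - 3*q + 3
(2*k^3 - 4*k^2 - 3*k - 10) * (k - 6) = 2*k^4 - 16*k^3 + 21*k^2 + 8*k + 60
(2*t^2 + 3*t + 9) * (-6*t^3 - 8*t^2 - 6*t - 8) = -12*t^5 - 34*t^4 - 90*t^3 - 106*t^2 - 78*t - 72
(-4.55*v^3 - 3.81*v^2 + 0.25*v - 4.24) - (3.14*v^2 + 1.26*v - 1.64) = -4.55*v^3 - 6.95*v^2 - 1.01*v - 2.6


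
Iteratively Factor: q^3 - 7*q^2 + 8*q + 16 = (q - 4)*(q^2 - 3*q - 4) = (q - 4)^2*(q + 1)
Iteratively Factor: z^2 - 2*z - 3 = (z + 1)*(z - 3)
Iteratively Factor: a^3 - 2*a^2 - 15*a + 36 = (a - 3)*(a^2 + a - 12) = (a - 3)*(a + 4)*(a - 3)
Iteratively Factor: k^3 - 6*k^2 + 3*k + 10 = (k - 2)*(k^2 - 4*k - 5) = (k - 2)*(k + 1)*(k - 5)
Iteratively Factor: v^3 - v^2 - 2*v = (v - 2)*(v^2 + v) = (v - 2)*(v + 1)*(v)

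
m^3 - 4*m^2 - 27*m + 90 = (m - 6)*(m - 3)*(m + 5)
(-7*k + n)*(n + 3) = -7*k*n - 21*k + n^2 + 3*n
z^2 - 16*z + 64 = (z - 8)^2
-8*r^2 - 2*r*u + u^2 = (-4*r + u)*(2*r + u)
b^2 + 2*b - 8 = (b - 2)*(b + 4)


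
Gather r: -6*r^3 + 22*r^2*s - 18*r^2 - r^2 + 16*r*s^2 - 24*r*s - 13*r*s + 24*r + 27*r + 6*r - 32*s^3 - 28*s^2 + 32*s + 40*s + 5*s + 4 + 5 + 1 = -6*r^3 + r^2*(22*s - 19) + r*(16*s^2 - 37*s + 57) - 32*s^3 - 28*s^2 + 77*s + 10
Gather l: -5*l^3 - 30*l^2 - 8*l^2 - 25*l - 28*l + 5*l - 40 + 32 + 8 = -5*l^3 - 38*l^2 - 48*l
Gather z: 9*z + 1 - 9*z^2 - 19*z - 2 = -9*z^2 - 10*z - 1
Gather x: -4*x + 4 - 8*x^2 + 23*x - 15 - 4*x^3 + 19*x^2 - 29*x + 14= -4*x^3 + 11*x^2 - 10*x + 3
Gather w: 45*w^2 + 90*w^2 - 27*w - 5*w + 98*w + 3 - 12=135*w^2 + 66*w - 9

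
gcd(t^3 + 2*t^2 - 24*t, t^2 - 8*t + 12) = 1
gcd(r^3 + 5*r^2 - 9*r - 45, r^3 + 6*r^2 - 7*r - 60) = r^2 + 2*r - 15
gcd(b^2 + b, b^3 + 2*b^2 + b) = b^2 + b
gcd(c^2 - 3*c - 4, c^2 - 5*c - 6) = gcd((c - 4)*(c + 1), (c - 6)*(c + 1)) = c + 1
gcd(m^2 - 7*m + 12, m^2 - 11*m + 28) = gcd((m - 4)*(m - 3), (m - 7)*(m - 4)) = m - 4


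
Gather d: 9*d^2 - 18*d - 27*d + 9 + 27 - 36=9*d^2 - 45*d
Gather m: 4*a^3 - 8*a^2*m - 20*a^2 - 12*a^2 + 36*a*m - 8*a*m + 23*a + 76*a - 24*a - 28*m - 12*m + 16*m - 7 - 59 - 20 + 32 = 4*a^3 - 32*a^2 + 75*a + m*(-8*a^2 + 28*a - 24) - 54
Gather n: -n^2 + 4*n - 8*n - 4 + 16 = -n^2 - 4*n + 12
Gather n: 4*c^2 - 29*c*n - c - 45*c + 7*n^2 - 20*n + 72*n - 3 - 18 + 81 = 4*c^2 - 46*c + 7*n^2 + n*(52 - 29*c) + 60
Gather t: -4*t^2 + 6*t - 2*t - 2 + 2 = -4*t^2 + 4*t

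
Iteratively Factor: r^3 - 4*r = (r + 2)*(r^2 - 2*r) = (r - 2)*(r + 2)*(r)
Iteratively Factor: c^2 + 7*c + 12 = (c + 3)*(c + 4)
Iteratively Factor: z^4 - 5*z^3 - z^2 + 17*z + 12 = (z + 1)*(z^3 - 6*z^2 + 5*z + 12) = (z + 1)^2*(z^2 - 7*z + 12) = (z - 3)*(z + 1)^2*(z - 4)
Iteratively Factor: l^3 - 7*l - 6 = (l + 2)*(l^2 - 2*l - 3) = (l - 3)*(l + 2)*(l + 1)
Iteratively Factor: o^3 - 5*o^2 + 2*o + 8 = (o + 1)*(o^2 - 6*o + 8) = (o - 2)*(o + 1)*(o - 4)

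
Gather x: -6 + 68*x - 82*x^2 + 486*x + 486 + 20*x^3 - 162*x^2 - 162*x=20*x^3 - 244*x^2 + 392*x + 480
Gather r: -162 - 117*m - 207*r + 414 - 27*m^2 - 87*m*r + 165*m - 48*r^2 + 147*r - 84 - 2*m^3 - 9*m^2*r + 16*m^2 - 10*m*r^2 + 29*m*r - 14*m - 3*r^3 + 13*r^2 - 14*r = -2*m^3 - 11*m^2 + 34*m - 3*r^3 + r^2*(-10*m - 35) + r*(-9*m^2 - 58*m - 74) + 168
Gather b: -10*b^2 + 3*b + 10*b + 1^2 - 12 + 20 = -10*b^2 + 13*b + 9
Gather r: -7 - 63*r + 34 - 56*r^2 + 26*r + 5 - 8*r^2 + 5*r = -64*r^2 - 32*r + 32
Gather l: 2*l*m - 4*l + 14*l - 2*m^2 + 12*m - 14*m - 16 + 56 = l*(2*m + 10) - 2*m^2 - 2*m + 40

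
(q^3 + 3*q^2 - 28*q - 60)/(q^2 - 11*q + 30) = (q^2 + 8*q + 12)/(q - 6)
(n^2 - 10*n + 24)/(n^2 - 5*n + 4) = (n - 6)/(n - 1)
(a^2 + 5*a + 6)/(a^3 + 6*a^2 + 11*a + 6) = 1/(a + 1)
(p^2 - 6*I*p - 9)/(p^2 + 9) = (p - 3*I)/(p + 3*I)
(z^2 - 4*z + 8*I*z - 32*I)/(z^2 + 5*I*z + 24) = (z - 4)/(z - 3*I)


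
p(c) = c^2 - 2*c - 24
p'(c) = 2*c - 2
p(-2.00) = -16.00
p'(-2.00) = -6.00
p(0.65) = -24.88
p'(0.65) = -0.70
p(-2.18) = -14.89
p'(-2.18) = -6.36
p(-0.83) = -21.65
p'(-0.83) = -3.66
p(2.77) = -21.87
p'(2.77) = 3.54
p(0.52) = -24.77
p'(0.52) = -0.96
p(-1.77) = -17.33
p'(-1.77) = -5.54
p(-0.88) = -21.47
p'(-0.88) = -3.76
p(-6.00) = 24.00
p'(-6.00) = -14.00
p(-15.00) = 231.00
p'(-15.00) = -32.00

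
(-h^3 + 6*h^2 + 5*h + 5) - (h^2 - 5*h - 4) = -h^3 + 5*h^2 + 10*h + 9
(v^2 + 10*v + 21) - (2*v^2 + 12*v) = -v^2 - 2*v + 21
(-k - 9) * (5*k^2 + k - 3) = -5*k^3 - 46*k^2 - 6*k + 27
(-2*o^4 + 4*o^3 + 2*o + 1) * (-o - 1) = 2*o^5 - 2*o^4 - 4*o^3 - 2*o^2 - 3*o - 1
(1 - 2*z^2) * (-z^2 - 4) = 2*z^4 + 7*z^2 - 4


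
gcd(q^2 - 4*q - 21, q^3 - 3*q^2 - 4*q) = 1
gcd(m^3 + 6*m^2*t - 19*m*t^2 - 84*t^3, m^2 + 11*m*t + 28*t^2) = m + 7*t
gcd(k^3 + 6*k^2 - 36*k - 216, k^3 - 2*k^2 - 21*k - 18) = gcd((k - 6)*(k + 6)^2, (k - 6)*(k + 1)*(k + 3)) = k - 6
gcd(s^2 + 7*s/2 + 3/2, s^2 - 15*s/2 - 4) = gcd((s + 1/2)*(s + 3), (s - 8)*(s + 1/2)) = s + 1/2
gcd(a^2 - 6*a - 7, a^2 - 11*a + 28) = a - 7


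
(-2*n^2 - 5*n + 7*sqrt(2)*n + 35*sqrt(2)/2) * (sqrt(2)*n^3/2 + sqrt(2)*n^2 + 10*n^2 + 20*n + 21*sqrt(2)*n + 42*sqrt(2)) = -sqrt(2)*n^5 - 13*n^4 - 9*sqrt(2)*n^4/2 - 117*n^3/2 + 23*sqrt(2)*n^3 + 126*sqrt(2)*n^2 + 229*n^2 + 140*sqrt(2)*n + 1323*n + 1470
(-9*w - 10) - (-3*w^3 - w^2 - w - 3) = 3*w^3 + w^2 - 8*w - 7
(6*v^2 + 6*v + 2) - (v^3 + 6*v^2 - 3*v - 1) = -v^3 + 9*v + 3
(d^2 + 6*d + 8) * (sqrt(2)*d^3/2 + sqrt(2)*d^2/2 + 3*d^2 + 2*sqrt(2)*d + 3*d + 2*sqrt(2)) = sqrt(2)*d^5/2 + 3*d^4 + 7*sqrt(2)*d^4/2 + 9*sqrt(2)*d^3 + 21*d^3 + 18*sqrt(2)*d^2 + 42*d^2 + 24*d + 28*sqrt(2)*d + 16*sqrt(2)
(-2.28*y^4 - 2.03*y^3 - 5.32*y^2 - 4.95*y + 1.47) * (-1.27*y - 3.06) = 2.8956*y^5 + 9.5549*y^4 + 12.9682*y^3 + 22.5657*y^2 + 13.2801*y - 4.4982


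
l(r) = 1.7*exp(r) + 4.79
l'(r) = 1.7*exp(r)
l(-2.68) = 4.91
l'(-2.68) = 0.12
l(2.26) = 21.08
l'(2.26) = 16.29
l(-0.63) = 5.70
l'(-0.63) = 0.91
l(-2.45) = 4.94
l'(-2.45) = 0.15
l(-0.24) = 6.13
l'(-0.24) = 1.34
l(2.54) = 26.35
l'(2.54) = 21.56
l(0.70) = 8.21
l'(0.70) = 3.42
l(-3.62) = 4.84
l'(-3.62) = 0.05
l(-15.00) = 4.79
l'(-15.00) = 0.00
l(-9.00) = 4.79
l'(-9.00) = 0.00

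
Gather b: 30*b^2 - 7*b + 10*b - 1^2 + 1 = 30*b^2 + 3*b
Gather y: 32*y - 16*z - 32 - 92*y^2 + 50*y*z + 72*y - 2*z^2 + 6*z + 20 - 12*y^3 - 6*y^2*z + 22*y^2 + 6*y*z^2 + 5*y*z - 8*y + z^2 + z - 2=-12*y^3 + y^2*(-6*z - 70) + y*(6*z^2 + 55*z + 96) - z^2 - 9*z - 14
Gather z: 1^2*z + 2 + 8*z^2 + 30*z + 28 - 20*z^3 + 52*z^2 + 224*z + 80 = -20*z^3 + 60*z^2 + 255*z + 110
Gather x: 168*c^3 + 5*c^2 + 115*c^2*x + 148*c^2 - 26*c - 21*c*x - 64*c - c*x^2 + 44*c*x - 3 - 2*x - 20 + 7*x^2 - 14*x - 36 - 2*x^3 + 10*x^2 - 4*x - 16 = 168*c^3 + 153*c^2 - 90*c - 2*x^3 + x^2*(17 - c) + x*(115*c^2 + 23*c - 20) - 75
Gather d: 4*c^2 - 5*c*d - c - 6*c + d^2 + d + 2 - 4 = 4*c^2 - 7*c + d^2 + d*(1 - 5*c) - 2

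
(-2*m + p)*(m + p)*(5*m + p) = -10*m^3 - 7*m^2*p + 4*m*p^2 + p^3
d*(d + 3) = d^2 + 3*d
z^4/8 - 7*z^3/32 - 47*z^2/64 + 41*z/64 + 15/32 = (z/4 + 1/2)*(z/2 + 1/4)*(z - 3)*(z - 5/4)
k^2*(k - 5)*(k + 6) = k^4 + k^3 - 30*k^2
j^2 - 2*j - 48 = (j - 8)*(j + 6)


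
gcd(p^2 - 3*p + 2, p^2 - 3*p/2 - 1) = p - 2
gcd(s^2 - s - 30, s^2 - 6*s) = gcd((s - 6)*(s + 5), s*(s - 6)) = s - 6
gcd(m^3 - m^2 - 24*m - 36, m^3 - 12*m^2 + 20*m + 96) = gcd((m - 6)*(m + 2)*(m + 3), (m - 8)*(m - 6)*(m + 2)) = m^2 - 4*m - 12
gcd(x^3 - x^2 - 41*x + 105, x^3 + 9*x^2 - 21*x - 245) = x^2 + 2*x - 35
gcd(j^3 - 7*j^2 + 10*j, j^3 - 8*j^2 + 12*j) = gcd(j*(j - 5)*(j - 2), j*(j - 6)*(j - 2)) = j^2 - 2*j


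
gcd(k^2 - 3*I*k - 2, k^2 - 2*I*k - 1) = k - I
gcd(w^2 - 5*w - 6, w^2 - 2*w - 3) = w + 1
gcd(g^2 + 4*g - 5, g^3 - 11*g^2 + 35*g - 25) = g - 1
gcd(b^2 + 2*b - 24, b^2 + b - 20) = b - 4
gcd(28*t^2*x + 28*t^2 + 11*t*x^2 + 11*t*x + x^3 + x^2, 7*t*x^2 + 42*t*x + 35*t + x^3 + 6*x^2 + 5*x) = 7*t*x + 7*t + x^2 + x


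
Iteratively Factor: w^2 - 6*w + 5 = (w - 5)*(w - 1)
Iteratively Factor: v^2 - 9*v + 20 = (v - 4)*(v - 5)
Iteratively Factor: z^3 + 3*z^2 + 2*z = (z + 2)*(z^2 + z) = (z + 1)*(z + 2)*(z)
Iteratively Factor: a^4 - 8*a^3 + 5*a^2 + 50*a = (a - 5)*(a^3 - 3*a^2 - 10*a) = (a - 5)*(a + 2)*(a^2 - 5*a) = (a - 5)^2*(a + 2)*(a)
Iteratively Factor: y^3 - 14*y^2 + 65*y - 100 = (y - 5)*(y^2 - 9*y + 20) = (y - 5)^2*(y - 4)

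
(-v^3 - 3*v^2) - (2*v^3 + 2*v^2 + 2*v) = -3*v^3 - 5*v^2 - 2*v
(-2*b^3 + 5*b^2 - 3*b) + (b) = -2*b^3 + 5*b^2 - 2*b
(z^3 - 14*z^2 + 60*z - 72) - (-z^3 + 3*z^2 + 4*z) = 2*z^3 - 17*z^2 + 56*z - 72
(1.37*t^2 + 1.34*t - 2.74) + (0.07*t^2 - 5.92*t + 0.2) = 1.44*t^2 - 4.58*t - 2.54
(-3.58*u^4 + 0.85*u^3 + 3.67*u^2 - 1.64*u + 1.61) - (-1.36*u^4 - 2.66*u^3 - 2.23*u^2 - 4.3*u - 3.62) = -2.22*u^4 + 3.51*u^3 + 5.9*u^2 + 2.66*u + 5.23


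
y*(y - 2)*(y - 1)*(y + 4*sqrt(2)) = y^4 - 3*y^3 + 4*sqrt(2)*y^3 - 12*sqrt(2)*y^2 + 2*y^2 + 8*sqrt(2)*y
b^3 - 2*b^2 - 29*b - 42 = (b - 7)*(b + 2)*(b + 3)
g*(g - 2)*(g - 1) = g^3 - 3*g^2 + 2*g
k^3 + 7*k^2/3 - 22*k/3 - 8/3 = (k - 2)*(k + 1/3)*(k + 4)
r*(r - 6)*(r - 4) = r^3 - 10*r^2 + 24*r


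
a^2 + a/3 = a*(a + 1/3)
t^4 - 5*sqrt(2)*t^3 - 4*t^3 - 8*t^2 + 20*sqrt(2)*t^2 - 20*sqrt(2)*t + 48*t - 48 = (t - 2)^2*(t - 6*sqrt(2))*(t + sqrt(2))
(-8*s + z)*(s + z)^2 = -8*s^3 - 15*s^2*z - 6*s*z^2 + z^3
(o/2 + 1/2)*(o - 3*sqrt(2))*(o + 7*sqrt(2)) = o^3/2 + o^2/2 + 2*sqrt(2)*o^2 - 21*o + 2*sqrt(2)*o - 21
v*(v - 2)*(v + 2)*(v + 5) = v^4 + 5*v^3 - 4*v^2 - 20*v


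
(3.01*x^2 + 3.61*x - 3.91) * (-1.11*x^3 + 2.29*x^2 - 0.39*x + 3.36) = -3.3411*x^5 + 2.8858*x^4 + 11.4331*x^3 - 0.248200000000003*x^2 + 13.6545*x - 13.1376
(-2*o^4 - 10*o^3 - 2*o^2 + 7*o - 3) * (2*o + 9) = -4*o^5 - 38*o^4 - 94*o^3 - 4*o^2 + 57*o - 27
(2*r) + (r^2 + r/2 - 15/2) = r^2 + 5*r/2 - 15/2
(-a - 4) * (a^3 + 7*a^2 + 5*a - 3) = -a^4 - 11*a^3 - 33*a^2 - 17*a + 12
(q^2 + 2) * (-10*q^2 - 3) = -10*q^4 - 23*q^2 - 6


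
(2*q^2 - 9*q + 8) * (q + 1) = 2*q^3 - 7*q^2 - q + 8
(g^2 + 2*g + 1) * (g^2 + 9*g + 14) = g^4 + 11*g^3 + 33*g^2 + 37*g + 14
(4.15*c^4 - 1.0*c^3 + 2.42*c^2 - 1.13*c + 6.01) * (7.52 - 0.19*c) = -0.7885*c^5 + 31.398*c^4 - 7.9798*c^3 + 18.4131*c^2 - 9.6395*c + 45.1952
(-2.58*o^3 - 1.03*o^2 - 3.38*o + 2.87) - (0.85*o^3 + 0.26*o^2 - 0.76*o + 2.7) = -3.43*o^3 - 1.29*o^2 - 2.62*o + 0.17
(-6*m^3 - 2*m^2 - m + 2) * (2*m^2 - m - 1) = -12*m^5 + 2*m^4 + 6*m^3 + 7*m^2 - m - 2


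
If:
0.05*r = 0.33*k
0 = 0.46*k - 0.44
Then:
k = 0.96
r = 6.31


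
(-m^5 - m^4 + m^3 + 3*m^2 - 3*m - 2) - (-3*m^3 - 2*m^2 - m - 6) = -m^5 - m^4 + 4*m^3 + 5*m^2 - 2*m + 4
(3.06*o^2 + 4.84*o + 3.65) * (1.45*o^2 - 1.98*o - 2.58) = 4.437*o^4 + 0.9592*o^3 - 12.1855*o^2 - 19.7142*o - 9.417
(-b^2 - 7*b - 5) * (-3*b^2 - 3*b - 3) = 3*b^4 + 24*b^3 + 39*b^2 + 36*b + 15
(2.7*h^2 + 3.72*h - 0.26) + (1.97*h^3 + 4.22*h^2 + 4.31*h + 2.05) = 1.97*h^3 + 6.92*h^2 + 8.03*h + 1.79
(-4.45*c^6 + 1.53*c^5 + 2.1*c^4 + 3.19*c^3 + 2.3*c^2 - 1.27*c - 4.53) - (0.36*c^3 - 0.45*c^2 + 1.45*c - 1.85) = -4.45*c^6 + 1.53*c^5 + 2.1*c^4 + 2.83*c^3 + 2.75*c^2 - 2.72*c - 2.68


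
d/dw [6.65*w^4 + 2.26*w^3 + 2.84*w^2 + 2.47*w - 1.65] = 26.6*w^3 + 6.78*w^2 + 5.68*w + 2.47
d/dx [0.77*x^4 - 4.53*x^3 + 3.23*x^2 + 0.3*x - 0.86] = 3.08*x^3 - 13.59*x^2 + 6.46*x + 0.3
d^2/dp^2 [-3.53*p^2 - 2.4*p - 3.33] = -7.06000000000000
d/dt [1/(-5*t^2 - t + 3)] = (10*t + 1)/(5*t^2 + t - 3)^2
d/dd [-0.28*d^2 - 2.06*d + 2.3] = -0.56*d - 2.06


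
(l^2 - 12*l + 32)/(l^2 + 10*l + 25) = (l^2 - 12*l + 32)/(l^2 + 10*l + 25)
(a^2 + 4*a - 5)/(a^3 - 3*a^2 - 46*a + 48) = (a + 5)/(a^2 - 2*a - 48)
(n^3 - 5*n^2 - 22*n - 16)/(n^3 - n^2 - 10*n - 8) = (n - 8)/(n - 4)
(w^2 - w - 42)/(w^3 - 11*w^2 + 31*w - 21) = (w + 6)/(w^2 - 4*w + 3)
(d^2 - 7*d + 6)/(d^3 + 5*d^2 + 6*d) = (d^2 - 7*d + 6)/(d*(d^2 + 5*d + 6))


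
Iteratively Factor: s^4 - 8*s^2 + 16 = (s - 2)*(s^3 + 2*s^2 - 4*s - 8) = (s - 2)^2*(s^2 + 4*s + 4) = (s - 2)^2*(s + 2)*(s + 2)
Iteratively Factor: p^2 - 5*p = (p)*(p - 5)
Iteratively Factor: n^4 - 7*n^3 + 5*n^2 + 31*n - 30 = (n - 3)*(n^3 - 4*n^2 - 7*n + 10) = (n - 3)*(n + 2)*(n^2 - 6*n + 5) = (n - 5)*(n - 3)*(n + 2)*(n - 1)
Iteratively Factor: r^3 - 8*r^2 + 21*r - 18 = (r - 3)*(r^2 - 5*r + 6) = (r - 3)^2*(r - 2)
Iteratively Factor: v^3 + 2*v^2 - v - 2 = (v + 2)*(v^2 - 1) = (v + 1)*(v + 2)*(v - 1)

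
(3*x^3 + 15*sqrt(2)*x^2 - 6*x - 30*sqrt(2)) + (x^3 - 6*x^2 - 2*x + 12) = 4*x^3 - 6*x^2 + 15*sqrt(2)*x^2 - 8*x - 30*sqrt(2) + 12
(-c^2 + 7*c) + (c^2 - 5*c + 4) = 2*c + 4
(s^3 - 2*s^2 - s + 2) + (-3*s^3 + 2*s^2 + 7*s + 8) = -2*s^3 + 6*s + 10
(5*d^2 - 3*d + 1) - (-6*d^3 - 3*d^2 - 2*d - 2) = 6*d^3 + 8*d^2 - d + 3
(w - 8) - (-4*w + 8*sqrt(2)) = 5*w - 8*sqrt(2) - 8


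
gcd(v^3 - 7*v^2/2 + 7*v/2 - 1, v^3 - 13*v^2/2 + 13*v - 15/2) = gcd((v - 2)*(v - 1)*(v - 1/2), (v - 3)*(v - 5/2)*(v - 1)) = v - 1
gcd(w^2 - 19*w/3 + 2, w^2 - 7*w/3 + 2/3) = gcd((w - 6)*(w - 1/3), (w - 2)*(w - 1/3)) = w - 1/3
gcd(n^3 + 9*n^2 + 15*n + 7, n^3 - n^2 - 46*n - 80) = 1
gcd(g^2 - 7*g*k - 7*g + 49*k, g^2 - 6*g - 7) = g - 7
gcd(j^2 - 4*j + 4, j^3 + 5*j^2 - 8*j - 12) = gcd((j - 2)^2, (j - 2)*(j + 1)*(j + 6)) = j - 2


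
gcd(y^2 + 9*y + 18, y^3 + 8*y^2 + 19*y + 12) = y + 3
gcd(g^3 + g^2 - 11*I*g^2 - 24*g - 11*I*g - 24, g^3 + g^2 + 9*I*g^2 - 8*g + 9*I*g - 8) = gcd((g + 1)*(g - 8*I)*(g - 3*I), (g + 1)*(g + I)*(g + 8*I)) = g + 1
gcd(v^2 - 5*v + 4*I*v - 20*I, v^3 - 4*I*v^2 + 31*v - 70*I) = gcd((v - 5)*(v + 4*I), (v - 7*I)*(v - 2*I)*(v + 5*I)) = 1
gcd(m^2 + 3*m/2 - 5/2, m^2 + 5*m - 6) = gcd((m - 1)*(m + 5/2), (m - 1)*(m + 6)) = m - 1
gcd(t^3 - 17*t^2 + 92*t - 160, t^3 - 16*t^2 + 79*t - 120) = t^2 - 13*t + 40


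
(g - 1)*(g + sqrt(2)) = g^2 - g + sqrt(2)*g - sqrt(2)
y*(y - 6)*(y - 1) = y^3 - 7*y^2 + 6*y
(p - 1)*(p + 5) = p^2 + 4*p - 5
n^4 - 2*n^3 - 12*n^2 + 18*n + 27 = (n - 3)^2*(n + 1)*(n + 3)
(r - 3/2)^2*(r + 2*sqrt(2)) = r^3 - 3*r^2 + 2*sqrt(2)*r^2 - 6*sqrt(2)*r + 9*r/4 + 9*sqrt(2)/2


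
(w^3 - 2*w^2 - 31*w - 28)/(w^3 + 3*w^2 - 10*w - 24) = (w^2 - 6*w - 7)/(w^2 - w - 6)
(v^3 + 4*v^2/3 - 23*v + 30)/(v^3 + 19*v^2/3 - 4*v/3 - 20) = (v - 3)/(v + 2)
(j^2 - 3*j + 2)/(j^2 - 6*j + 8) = (j - 1)/(j - 4)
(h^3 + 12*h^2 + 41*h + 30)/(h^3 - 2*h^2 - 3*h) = (h^2 + 11*h + 30)/(h*(h - 3))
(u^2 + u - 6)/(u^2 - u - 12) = (u - 2)/(u - 4)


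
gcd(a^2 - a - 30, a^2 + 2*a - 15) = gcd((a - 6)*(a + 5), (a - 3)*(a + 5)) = a + 5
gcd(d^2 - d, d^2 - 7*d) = d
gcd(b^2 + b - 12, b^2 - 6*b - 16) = 1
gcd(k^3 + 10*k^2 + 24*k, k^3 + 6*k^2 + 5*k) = k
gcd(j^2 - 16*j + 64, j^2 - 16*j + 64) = j^2 - 16*j + 64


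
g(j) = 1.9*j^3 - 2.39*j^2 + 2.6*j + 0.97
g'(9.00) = 421.28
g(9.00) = 1215.88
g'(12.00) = 766.04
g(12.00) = 2971.21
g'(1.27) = 5.72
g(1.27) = 4.31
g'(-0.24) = 4.08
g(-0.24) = 0.18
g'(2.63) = 29.45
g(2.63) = 25.84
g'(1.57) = 9.15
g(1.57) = 6.51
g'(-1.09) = 14.58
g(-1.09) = -7.16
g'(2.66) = 30.22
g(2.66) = 26.74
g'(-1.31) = 18.64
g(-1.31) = -10.81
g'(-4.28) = 127.47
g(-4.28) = -202.90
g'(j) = 5.7*j^2 - 4.78*j + 2.6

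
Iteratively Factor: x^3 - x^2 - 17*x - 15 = (x + 3)*(x^2 - 4*x - 5) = (x - 5)*(x + 3)*(x + 1)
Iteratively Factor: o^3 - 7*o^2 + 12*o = (o)*(o^2 - 7*o + 12) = o*(o - 3)*(o - 4)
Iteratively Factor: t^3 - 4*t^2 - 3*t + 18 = (t - 3)*(t^2 - t - 6) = (t - 3)^2*(t + 2)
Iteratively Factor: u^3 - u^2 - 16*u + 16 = (u - 1)*(u^2 - 16) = (u - 1)*(u + 4)*(u - 4)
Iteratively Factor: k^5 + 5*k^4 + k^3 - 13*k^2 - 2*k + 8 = (k + 1)*(k^4 + 4*k^3 - 3*k^2 - 10*k + 8) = (k + 1)*(k + 2)*(k^3 + 2*k^2 - 7*k + 4) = (k - 1)*(k + 1)*(k + 2)*(k^2 + 3*k - 4) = (k - 1)^2*(k + 1)*(k + 2)*(k + 4)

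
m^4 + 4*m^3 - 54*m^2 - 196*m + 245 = (m - 7)*(m - 1)*(m + 5)*(m + 7)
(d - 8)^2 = d^2 - 16*d + 64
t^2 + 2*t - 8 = (t - 2)*(t + 4)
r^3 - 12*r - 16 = (r - 4)*(r + 2)^2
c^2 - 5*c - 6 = (c - 6)*(c + 1)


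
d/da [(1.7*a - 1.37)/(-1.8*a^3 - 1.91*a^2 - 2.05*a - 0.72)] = (6.12*a^3 - 4.151*a^2 - 5.2334*a - 4.0325)/(3.24*a^6 + 6.876*a^5 + 11.0281*a^4 + 10.423*a^3 + 6.9529*a^2 + 2.952*a + 0.5184)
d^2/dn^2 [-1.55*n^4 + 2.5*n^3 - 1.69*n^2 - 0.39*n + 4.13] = -18.6*n^2 + 15.0*n - 3.38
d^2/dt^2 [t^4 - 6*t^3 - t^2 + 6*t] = 12*t^2 - 36*t - 2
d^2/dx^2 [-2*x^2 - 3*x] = -4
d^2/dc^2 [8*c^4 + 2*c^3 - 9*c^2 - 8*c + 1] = 96*c^2 + 12*c - 18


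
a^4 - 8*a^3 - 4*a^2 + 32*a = a*(a - 8)*(a - 2)*(a + 2)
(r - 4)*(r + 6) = r^2 + 2*r - 24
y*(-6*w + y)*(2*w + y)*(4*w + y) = -48*w^3*y - 28*w^2*y^2 + y^4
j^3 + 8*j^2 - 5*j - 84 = (j - 3)*(j + 4)*(j + 7)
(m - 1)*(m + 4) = m^2 + 3*m - 4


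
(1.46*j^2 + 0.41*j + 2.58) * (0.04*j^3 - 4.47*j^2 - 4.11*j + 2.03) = 0.0584*j^5 - 6.5098*j^4 - 7.7301*j^3 - 10.2539*j^2 - 9.7715*j + 5.2374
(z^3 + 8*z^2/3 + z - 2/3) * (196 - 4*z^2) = -4*z^5 - 32*z^4/3 + 192*z^3 + 1576*z^2/3 + 196*z - 392/3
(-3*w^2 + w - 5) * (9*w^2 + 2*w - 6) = -27*w^4 + 3*w^3 - 25*w^2 - 16*w + 30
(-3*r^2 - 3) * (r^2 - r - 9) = -3*r^4 + 3*r^3 + 24*r^2 + 3*r + 27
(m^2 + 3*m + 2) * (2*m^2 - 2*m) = 2*m^4 + 4*m^3 - 2*m^2 - 4*m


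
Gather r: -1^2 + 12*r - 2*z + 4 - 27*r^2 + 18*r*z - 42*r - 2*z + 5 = -27*r^2 + r*(18*z - 30) - 4*z + 8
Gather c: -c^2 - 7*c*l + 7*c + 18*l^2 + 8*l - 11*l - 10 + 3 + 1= -c^2 + c*(7 - 7*l) + 18*l^2 - 3*l - 6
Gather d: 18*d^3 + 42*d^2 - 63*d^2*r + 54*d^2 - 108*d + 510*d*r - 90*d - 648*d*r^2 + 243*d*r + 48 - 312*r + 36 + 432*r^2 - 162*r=18*d^3 + d^2*(96 - 63*r) + d*(-648*r^2 + 753*r - 198) + 432*r^2 - 474*r + 84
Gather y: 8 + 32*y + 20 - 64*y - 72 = -32*y - 44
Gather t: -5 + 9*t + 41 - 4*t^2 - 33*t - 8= -4*t^2 - 24*t + 28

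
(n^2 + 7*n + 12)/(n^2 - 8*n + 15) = (n^2 + 7*n + 12)/(n^2 - 8*n + 15)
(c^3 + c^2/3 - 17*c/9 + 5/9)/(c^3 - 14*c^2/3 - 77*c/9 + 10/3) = (c - 1)/(c - 6)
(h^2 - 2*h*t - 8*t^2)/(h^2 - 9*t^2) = (h^2 - 2*h*t - 8*t^2)/(h^2 - 9*t^2)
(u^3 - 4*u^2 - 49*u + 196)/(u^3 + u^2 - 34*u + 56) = (u - 7)/(u - 2)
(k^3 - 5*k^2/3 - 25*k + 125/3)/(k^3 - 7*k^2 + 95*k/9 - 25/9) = 3*(k + 5)/(3*k - 1)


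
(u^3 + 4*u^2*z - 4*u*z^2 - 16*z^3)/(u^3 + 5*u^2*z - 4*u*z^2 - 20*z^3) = (u + 4*z)/(u + 5*z)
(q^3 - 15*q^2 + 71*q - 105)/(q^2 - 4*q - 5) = (q^2 - 10*q + 21)/(q + 1)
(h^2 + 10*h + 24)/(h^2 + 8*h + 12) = (h + 4)/(h + 2)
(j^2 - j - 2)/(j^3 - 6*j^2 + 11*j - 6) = (j + 1)/(j^2 - 4*j + 3)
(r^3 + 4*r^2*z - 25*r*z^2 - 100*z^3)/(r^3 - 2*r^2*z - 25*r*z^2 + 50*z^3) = (-r - 4*z)/(-r + 2*z)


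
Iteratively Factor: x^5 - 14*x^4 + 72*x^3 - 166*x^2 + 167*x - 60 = (x - 4)*(x^4 - 10*x^3 + 32*x^2 - 38*x + 15) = (x - 4)*(x - 3)*(x^3 - 7*x^2 + 11*x - 5) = (x - 5)*(x - 4)*(x - 3)*(x^2 - 2*x + 1) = (x - 5)*(x - 4)*(x - 3)*(x - 1)*(x - 1)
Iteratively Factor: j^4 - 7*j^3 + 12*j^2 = (j)*(j^3 - 7*j^2 + 12*j) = j*(j - 3)*(j^2 - 4*j) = j^2*(j - 3)*(j - 4)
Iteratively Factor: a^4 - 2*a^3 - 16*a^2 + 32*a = (a)*(a^3 - 2*a^2 - 16*a + 32) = a*(a - 4)*(a^2 + 2*a - 8) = a*(a - 4)*(a + 4)*(a - 2)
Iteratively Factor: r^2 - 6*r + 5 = (r - 1)*(r - 5)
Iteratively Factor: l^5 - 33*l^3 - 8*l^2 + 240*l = (l - 5)*(l^4 + 5*l^3 - 8*l^2 - 48*l) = (l - 5)*(l - 3)*(l^3 + 8*l^2 + 16*l) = l*(l - 5)*(l - 3)*(l^2 + 8*l + 16) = l*(l - 5)*(l - 3)*(l + 4)*(l + 4)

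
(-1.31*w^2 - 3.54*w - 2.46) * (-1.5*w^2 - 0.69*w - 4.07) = 1.965*w^4 + 6.2139*w^3 + 11.4643*w^2 + 16.1052*w + 10.0122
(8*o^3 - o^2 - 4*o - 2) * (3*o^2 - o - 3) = 24*o^5 - 11*o^4 - 35*o^3 + o^2 + 14*o + 6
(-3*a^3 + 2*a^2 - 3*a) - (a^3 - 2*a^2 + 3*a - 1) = -4*a^3 + 4*a^2 - 6*a + 1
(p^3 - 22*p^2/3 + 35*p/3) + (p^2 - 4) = p^3 - 19*p^2/3 + 35*p/3 - 4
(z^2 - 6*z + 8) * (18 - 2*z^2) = -2*z^4 + 12*z^3 + 2*z^2 - 108*z + 144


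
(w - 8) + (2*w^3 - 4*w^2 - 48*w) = 2*w^3 - 4*w^2 - 47*w - 8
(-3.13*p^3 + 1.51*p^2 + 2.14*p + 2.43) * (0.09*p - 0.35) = -0.2817*p^4 + 1.2314*p^3 - 0.3359*p^2 - 0.5303*p - 0.8505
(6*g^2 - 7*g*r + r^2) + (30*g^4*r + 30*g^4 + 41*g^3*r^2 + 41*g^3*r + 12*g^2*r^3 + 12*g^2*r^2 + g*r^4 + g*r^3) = 30*g^4*r + 30*g^4 + 41*g^3*r^2 + 41*g^3*r + 12*g^2*r^3 + 12*g^2*r^2 + 6*g^2 + g*r^4 + g*r^3 - 7*g*r + r^2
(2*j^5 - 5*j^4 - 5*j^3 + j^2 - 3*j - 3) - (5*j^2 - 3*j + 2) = 2*j^5 - 5*j^4 - 5*j^3 - 4*j^2 - 5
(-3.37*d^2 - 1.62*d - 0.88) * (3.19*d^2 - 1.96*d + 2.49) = -10.7503*d^4 + 1.4374*d^3 - 8.0233*d^2 - 2.309*d - 2.1912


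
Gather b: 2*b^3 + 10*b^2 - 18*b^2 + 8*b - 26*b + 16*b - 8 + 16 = 2*b^3 - 8*b^2 - 2*b + 8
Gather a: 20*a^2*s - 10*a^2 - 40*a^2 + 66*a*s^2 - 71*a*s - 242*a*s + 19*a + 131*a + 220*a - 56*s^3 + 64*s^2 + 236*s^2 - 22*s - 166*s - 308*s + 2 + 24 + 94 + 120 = a^2*(20*s - 50) + a*(66*s^2 - 313*s + 370) - 56*s^3 + 300*s^2 - 496*s + 240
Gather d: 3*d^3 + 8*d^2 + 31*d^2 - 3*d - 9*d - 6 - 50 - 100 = 3*d^3 + 39*d^2 - 12*d - 156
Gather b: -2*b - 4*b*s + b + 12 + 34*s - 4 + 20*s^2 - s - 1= b*(-4*s - 1) + 20*s^2 + 33*s + 7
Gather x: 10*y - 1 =10*y - 1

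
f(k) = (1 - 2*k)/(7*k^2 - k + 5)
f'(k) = (1 - 14*k)*(1 - 2*k)/(7*k^2 - k + 5)^2 - 2/(7*k^2 - k + 5) = (-14*k^2 + 2*k + (2*k - 1)*(14*k - 1) - 10)/(7*k^2 - k + 5)^2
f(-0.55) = 0.27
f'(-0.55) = 0.05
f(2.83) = -0.08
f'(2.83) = 0.02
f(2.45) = -0.09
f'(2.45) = 0.02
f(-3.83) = 0.08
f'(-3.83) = 0.02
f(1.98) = -0.10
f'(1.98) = 0.02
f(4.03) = -0.06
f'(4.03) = 0.01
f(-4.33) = 0.07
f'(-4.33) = 0.02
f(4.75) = -0.05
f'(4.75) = 0.01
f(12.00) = -0.02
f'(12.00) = 0.00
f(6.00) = -0.04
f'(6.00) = 0.01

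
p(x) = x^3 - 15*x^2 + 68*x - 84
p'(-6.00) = 356.00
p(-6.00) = -1248.00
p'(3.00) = 5.00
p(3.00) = 12.00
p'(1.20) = 36.32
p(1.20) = -22.27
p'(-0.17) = 73.19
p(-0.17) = -96.00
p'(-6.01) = 356.66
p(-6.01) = -1251.56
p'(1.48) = 30.17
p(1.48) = -12.97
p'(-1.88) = 135.00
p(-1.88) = -271.50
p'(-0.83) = 94.97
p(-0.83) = -151.35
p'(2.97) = 5.36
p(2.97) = 11.84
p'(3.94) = -3.63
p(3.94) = 12.23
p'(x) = 3*x^2 - 30*x + 68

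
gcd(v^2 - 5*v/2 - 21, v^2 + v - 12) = 1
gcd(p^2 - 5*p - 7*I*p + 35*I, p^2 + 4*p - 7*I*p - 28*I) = p - 7*I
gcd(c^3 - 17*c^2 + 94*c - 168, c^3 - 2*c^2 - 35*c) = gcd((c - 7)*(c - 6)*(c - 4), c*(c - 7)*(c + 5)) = c - 7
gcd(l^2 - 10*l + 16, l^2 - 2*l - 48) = l - 8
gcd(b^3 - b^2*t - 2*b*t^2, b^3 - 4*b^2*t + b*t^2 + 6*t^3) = -b^2 + b*t + 2*t^2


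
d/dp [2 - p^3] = -3*p^2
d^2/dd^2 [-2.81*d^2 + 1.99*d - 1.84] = -5.62000000000000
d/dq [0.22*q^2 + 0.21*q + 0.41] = 0.44*q + 0.21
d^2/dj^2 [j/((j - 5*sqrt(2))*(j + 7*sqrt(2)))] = 2*(j^3 + 210*j + 140*sqrt(2))/(j^6 + 6*sqrt(2)*j^5 - 186*j^4 - 824*sqrt(2)*j^3 + 13020*j^2 + 29400*sqrt(2)*j - 343000)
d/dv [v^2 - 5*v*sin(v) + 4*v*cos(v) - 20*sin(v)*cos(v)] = -4*v*sin(v) - 5*v*cos(v) + 2*v - 5*sin(v) + 4*cos(v) - 20*cos(2*v)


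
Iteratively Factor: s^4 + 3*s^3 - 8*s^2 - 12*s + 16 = (s - 2)*(s^3 + 5*s^2 + 2*s - 8) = (s - 2)*(s + 2)*(s^2 + 3*s - 4) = (s - 2)*(s + 2)*(s + 4)*(s - 1)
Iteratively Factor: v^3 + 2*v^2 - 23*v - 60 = (v - 5)*(v^2 + 7*v + 12) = (v - 5)*(v + 4)*(v + 3)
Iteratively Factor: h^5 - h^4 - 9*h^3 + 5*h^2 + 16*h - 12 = (h - 3)*(h^4 + 2*h^3 - 3*h^2 - 4*h + 4) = (h - 3)*(h - 1)*(h^3 + 3*h^2 - 4) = (h - 3)*(h - 1)^2*(h^2 + 4*h + 4) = (h - 3)*(h - 1)^2*(h + 2)*(h + 2)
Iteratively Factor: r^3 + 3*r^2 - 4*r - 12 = (r + 2)*(r^2 + r - 6) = (r - 2)*(r + 2)*(r + 3)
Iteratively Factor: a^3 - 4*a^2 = (a)*(a^2 - 4*a) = a^2*(a - 4)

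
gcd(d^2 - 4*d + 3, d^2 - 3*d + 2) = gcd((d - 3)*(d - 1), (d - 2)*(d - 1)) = d - 1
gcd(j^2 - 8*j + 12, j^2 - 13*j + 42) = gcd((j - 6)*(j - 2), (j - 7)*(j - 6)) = j - 6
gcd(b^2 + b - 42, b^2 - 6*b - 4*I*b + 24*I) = b - 6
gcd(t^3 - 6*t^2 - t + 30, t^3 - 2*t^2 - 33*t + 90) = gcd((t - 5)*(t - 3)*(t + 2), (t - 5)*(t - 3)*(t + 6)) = t^2 - 8*t + 15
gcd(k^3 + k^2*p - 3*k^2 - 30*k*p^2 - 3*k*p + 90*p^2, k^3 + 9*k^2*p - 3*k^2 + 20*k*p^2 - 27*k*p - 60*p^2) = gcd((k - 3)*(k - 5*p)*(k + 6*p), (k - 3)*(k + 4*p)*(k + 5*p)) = k - 3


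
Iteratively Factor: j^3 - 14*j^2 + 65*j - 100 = (j - 5)*(j^2 - 9*j + 20) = (j - 5)*(j - 4)*(j - 5)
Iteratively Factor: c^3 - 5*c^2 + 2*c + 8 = (c - 2)*(c^2 - 3*c - 4) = (c - 4)*(c - 2)*(c + 1)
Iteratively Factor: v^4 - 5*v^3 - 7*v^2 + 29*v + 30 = (v - 5)*(v^3 - 7*v - 6) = (v - 5)*(v + 2)*(v^2 - 2*v - 3) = (v - 5)*(v - 3)*(v + 2)*(v + 1)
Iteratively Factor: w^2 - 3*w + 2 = (w - 2)*(w - 1)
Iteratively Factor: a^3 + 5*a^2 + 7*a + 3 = (a + 1)*(a^2 + 4*a + 3) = (a + 1)*(a + 3)*(a + 1)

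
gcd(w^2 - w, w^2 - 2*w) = w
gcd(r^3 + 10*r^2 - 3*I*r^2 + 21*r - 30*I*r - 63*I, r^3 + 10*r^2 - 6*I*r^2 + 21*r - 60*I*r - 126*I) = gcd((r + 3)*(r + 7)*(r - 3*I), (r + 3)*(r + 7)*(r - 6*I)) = r^2 + 10*r + 21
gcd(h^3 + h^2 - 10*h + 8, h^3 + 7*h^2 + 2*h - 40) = h^2 + 2*h - 8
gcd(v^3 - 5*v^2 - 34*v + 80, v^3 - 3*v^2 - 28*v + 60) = v^2 + 3*v - 10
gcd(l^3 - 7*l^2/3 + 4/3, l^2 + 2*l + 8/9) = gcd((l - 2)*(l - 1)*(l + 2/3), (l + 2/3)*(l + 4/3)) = l + 2/3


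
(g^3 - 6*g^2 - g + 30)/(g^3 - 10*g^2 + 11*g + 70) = (g - 3)/(g - 7)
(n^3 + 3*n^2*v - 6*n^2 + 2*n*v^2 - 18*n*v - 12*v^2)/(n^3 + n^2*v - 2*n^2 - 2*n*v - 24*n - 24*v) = (n + 2*v)/(n + 4)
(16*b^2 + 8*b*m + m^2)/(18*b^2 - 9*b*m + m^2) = (16*b^2 + 8*b*m + m^2)/(18*b^2 - 9*b*m + m^2)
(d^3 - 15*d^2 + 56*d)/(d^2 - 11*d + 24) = d*(d - 7)/(d - 3)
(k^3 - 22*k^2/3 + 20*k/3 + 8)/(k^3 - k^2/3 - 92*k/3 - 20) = (k - 2)/(k + 5)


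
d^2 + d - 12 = (d - 3)*(d + 4)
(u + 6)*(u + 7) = u^2 + 13*u + 42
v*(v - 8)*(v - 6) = v^3 - 14*v^2 + 48*v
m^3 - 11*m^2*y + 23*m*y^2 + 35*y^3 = (m - 7*y)*(m - 5*y)*(m + y)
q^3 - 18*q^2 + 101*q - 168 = (q - 8)*(q - 7)*(q - 3)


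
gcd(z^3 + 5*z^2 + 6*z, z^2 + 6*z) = z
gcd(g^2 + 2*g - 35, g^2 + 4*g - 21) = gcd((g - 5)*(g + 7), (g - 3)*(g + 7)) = g + 7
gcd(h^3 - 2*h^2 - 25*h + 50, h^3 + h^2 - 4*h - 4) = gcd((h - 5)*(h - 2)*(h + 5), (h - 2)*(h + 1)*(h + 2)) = h - 2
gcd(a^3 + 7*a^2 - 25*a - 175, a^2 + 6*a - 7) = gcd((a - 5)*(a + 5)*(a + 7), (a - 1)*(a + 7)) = a + 7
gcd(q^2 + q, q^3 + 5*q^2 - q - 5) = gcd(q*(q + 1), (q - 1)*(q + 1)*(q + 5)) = q + 1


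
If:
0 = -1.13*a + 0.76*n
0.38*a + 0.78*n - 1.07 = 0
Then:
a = 0.69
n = 1.03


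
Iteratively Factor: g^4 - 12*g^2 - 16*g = (g)*(g^3 - 12*g - 16) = g*(g - 4)*(g^2 + 4*g + 4) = g*(g - 4)*(g + 2)*(g + 2)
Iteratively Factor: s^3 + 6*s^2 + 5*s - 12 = (s + 3)*(s^2 + 3*s - 4) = (s + 3)*(s + 4)*(s - 1)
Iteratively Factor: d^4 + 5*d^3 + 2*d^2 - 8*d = (d + 2)*(d^3 + 3*d^2 - 4*d) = d*(d + 2)*(d^2 + 3*d - 4) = d*(d - 1)*(d + 2)*(d + 4)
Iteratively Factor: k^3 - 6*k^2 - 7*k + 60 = (k - 5)*(k^2 - k - 12) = (k - 5)*(k - 4)*(k + 3)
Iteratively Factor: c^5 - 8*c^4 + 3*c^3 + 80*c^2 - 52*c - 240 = (c + 2)*(c^4 - 10*c^3 + 23*c^2 + 34*c - 120) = (c - 5)*(c + 2)*(c^3 - 5*c^2 - 2*c + 24) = (c - 5)*(c - 3)*(c + 2)*(c^2 - 2*c - 8) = (c - 5)*(c - 3)*(c + 2)^2*(c - 4)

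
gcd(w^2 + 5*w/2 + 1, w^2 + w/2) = w + 1/2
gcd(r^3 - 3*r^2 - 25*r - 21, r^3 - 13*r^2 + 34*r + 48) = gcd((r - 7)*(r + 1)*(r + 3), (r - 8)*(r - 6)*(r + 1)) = r + 1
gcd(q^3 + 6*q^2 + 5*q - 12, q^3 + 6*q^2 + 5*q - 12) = q^3 + 6*q^2 + 5*q - 12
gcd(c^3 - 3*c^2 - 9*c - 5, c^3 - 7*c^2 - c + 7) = c + 1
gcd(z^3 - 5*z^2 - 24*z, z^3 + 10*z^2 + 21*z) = z^2 + 3*z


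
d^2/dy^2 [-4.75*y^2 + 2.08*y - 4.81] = -9.50000000000000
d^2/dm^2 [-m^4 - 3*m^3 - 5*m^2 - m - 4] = -12*m^2 - 18*m - 10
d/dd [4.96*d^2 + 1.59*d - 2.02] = 9.92*d + 1.59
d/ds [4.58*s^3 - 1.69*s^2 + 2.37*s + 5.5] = 13.74*s^2 - 3.38*s + 2.37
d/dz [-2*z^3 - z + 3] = -6*z^2 - 1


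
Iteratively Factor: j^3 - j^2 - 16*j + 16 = (j - 4)*(j^2 + 3*j - 4) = (j - 4)*(j + 4)*(j - 1)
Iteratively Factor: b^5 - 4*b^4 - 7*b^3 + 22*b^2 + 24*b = (b + 1)*(b^4 - 5*b^3 - 2*b^2 + 24*b) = (b - 3)*(b + 1)*(b^3 - 2*b^2 - 8*b) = (b - 3)*(b + 1)*(b + 2)*(b^2 - 4*b) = b*(b - 3)*(b + 1)*(b + 2)*(b - 4)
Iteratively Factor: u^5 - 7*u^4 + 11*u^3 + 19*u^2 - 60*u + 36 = (u - 3)*(u^4 - 4*u^3 - u^2 + 16*u - 12) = (u - 3)^2*(u^3 - u^2 - 4*u + 4) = (u - 3)^2*(u + 2)*(u^2 - 3*u + 2) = (u - 3)^2*(u - 2)*(u + 2)*(u - 1)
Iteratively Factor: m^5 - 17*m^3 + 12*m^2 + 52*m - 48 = (m - 3)*(m^4 + 3*m^3 - 8*m^2 - 12*m + 16) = (m - 3)*(m + 2)*(m^3 + m^2 - 10*m + 8) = (m - 3)*(m - 2)*(m + 2)*(m^2 + 3*m - 4) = (m - 3)*(m - 2)*(m + 2)*(m + 4)*(m - 1)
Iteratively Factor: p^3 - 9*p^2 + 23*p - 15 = (p - 1)*(p^2 - 8*p + 15) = (p - 5)*(p - 1)*(p - 3)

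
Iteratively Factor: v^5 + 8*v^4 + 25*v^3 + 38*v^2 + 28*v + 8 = (v + 1)*(v^4 + 7*v^3 + 18*v^2 + 20*v + 8) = (v + 1)*(v + 2)*(v^3 + 5*v^2 + 8*v + 4) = (v + 1)^2*(v + 2)*(v^2 + 4*v + 4) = (v + 1)^2*(v + 2)^2*(v + 2)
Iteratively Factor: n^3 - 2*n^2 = (n)*(n^2 - 2*n) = n*(n - 2)*(n)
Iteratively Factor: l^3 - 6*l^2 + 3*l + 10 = (l - 5)*(l^2 - l - 2) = (l - 5)*(l + 1)*(l - 2)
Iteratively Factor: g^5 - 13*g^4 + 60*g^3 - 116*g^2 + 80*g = (g - 2)*(g^4 - 11*g^3 + 38*g^2 - 40*g) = (g - 2)^2*(g^3 - 9*g^2 + 20*g) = (g - 4)*(g - 2)^2*(g^2 - 5*g) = g*(g - 4)*(g - 2)^2*(g - 5)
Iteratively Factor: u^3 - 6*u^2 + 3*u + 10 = (u - 5)*(u^2 - u - 2) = (u - 5)*(u - 2)*(u + 1)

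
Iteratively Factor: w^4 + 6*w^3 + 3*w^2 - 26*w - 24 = (w + 1)*(w^3 + 5*w^2 - 2*w - 24) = (w + 1)*(w + 4)*(w^2 + w - 6) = (w + 1)*(w + 3)*(w + 4)*(w - 2)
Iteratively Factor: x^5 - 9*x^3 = (x - 3)*(x^4 + 3*x^3) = x*(x - 3)*(x^3 + 3*x^2) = x*(x - 3)*(x + 3)*(x^2) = x^2*(x - 3)*(x + 3)*(x)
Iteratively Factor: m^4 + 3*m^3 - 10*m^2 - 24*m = (m + 2)*(m^3 + m^2 - 12*m) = m*(m + 2)*(m^2 + m - 12) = m*(m - 3)*(m + 2)*(m + 4)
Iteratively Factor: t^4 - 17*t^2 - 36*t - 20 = (t - 5)*(t^3 + 5*t^2 + 8*t + 4) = (t - 5)*(t + 2)*(t^2 + 3*t + 2) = (t - 5)*(t + 1)*(t + 2)*(t + 2)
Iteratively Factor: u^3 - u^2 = (u)*(u^2 - u) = u^2*(u - 1)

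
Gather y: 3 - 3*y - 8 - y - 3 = -4*y - 8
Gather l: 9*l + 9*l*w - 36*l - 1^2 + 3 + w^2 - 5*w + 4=l*(9*w - 27) + w^2 - 5*w + 6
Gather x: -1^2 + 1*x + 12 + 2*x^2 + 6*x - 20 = 2*x^2 + 7*x - 9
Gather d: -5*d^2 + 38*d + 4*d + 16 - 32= -5*d^2 + 42*d - 16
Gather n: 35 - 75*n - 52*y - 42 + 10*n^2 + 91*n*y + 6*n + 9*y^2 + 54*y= 10*n^2 + n*(91*y - 69) + 9*y^2 + 2*y - 7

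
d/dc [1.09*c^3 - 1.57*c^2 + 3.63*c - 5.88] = 3.27*c^2 - 3.14*c + 3.63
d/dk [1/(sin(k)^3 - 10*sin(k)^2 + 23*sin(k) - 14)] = (-3*sin(k)^2 + 20*sin(k) - 23)*cos(k)/(sin(k)^3 - 10*sin(k)^2 + 23*sin(k) - 14)^2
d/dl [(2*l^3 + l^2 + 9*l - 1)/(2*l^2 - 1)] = (4*l^4 - 24*l^2 + 2*l - 9)/(4*l^4 - 4*l^2 + 1)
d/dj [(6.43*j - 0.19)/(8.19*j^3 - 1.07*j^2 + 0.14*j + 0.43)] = (-105.3234*j^3 + 11.5484*j^2 - 0.4066*j + 2.7915)/(67.0761*j^6 - 17.5266*j^5 + 3.4381*j^4 + 6.7438*j^3 - 0.9006*j^2 + 0.1204*j + 0.1849)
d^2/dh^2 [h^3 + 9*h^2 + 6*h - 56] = 6*h + 18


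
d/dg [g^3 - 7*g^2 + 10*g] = 3*g^2 - 14*g + 10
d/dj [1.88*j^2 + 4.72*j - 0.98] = 3.76*j + 4.72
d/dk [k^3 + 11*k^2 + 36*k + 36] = 3*k^2 + 22*k + 36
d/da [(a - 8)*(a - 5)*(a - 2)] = 3*a^2 - 30*a + 66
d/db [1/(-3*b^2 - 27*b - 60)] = (2*b + 9)/(3*(b^2 + 9*b + 20)^2)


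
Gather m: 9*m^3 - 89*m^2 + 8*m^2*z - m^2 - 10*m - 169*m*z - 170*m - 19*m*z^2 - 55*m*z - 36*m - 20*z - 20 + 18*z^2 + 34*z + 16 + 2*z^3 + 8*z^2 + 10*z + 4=9*m^3 + m^2*(8*z - 90) + m*(-19*z^2 - 224*z - 216) + 2*z^3 + 26*z^2 + 24*z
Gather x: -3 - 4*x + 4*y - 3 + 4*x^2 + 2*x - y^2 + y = 4*x^2 - 2*x - y^2 + 5*y - 6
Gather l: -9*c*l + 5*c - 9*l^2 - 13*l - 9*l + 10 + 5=5*c - 9*l^2 + l*(-9*c - 22) + 15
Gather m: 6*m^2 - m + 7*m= 6*m^2 + 6*m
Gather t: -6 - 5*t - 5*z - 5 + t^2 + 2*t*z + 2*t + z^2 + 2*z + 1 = t^2 + t*(2*z - 3) + z^2 - 3*z - 10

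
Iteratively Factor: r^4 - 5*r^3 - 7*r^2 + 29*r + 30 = (r - 5)*(r^3 - 7*r - 6) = (r - 5)*(r - 3)*(r^2 + 3*r + 2) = (r - 5)*(r - 3)*(r + 1)*(r + 2)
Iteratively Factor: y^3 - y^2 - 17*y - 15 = (y + 1)*(y^2 - 2*y - 15) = (y - 5)*(y + 1)*(y + 3)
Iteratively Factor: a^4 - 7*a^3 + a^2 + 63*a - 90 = (a + 3)*(a^3 - 10*a^2 + 31*a - 30) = (a - 2)*(a + 3)*(a^2 - 8*a + 15) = (a - 5)*(a - 2)*(a + 3)*(a - 3)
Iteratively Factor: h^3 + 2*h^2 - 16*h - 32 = (h + 4)*(h^2 - 2*h - 8) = (h - 4)*(h + 4)*(h + 2)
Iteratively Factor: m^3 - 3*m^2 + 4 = (m + 1)*(m^2 - 4*m + 4) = (m - 2)*(m + 1)*(m - 2)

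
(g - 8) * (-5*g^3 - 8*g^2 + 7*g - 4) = -5*g^4 + 32*g^3 + 71*g^2 - 60*g + 32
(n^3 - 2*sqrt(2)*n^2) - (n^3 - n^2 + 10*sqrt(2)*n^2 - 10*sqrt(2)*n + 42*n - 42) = -12*sqrt(2)*n^2 + n^2 - 42*n + 10*sqrt(2)*n + 42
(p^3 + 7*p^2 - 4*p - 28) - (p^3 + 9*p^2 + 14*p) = -2*p^2 - 18*p - 28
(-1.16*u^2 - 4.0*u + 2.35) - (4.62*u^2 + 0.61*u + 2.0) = -5.78*u^2 - 4.61*u + 0.35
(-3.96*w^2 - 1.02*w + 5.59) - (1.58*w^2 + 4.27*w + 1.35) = -5.54*w^2 - 5.29*w + 4.24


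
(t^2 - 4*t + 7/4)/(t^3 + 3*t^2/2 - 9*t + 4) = (t - 7/2)/(t^2 + 2*t - 8)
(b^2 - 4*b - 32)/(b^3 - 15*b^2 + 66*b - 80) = (b + 4)/(b^2 - 7*b + 10)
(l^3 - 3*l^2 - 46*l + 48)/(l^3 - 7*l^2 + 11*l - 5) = (l^2 - 2*l - 48)/(l^2 - 6*l + 5)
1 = 1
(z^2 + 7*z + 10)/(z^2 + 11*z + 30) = (z + 2)/(z + 6)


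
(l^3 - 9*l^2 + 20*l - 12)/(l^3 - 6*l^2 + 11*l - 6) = (l - 6)/(l - 3)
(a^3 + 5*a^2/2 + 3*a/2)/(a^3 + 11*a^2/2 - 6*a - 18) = a*(a + 1)/(a^2 + 4*a - 12)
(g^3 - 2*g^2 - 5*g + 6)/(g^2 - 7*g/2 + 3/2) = 2*(g^2 + g - 2)/(2*g - 1)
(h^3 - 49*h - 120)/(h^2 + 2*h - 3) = (h^2 - 3*h - 40)/(h - 1)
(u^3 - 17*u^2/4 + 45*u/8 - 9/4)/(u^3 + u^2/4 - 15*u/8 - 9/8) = (4*u^2 - 11*u + 6)/(4*u^2 + 7*u + 3)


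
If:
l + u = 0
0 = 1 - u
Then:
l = -1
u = 1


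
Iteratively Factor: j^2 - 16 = (j - 4)*(j + 4)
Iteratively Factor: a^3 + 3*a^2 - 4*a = (a + 4)*(a^2 - a) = (a - 1)*(a + 4)*(a)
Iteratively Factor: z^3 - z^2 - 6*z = (z - 3)*(z^2 + 2*z) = z*(z - 3)*(z + 2)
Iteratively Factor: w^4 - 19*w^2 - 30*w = (w + 3)*(w^3 - 3*w^2 - 10*w) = w*(w + 3)*(w^2 - 3*w - 10) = w*(w - 5)*(w + 3)*(w + 2)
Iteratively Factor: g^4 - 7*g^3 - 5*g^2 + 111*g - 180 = (g - 5)*(g^3 - 2*g^2 - 15*g + 36) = (g - 5)*(g + 4)*(g^2 - 6*g + 9) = (g - 5)*(g - 3)*(g + 4)*(g - 3)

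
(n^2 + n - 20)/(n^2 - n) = (n^2 + n - 20)/(n*(n - 1))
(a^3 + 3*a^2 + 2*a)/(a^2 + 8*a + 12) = a*(a + 1)/(a + 6)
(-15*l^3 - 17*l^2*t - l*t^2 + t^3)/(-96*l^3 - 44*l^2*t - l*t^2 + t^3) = (-5*l^2 - 4*l*t + t^2)/(-32*l^2 - 4*l*t + t^2)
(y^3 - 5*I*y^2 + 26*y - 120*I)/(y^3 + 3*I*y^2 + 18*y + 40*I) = (y - 6*I)/(y + 2*I)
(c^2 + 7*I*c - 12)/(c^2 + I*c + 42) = (c^2 + 7*I*c - 12)/(c^2 + I*c + 42)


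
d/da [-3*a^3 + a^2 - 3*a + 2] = -9*a^2 + 2*a - 3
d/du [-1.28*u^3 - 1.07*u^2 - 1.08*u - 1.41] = -3.84*u^2 - 2.14*u - 1.08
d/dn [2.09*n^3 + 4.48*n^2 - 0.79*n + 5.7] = 6.27*n^2 + 8.96*n - 0.79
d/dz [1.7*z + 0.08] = 1.70000000000000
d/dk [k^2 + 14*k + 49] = 2*k + 14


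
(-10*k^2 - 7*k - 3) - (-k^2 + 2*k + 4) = -9*k^2 - 9*k - 7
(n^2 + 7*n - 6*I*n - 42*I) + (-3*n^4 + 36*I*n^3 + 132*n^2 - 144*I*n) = -3*n^4 + 36*I*n^3 + 133*n^2 + 7*n - 150*I*n - 42*I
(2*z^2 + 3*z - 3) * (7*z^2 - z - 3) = 14*z^4 + 19*z^3 - 30*z^2 - 6*z + 9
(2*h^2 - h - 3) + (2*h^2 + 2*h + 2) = 4*h^2 + h - 1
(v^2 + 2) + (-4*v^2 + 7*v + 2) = -3*v^2 + 7*v + 4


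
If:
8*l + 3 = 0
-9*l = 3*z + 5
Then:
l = -3/8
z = -13/24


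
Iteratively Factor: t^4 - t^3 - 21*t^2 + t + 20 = (t - 5)*(t^3 + 4*t^2 - t - 4) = (t - 5)*(t + 1)*(t^2 + 3*t - 4) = (t - 5)*(t + 1)*(t + 4)*(t - 1)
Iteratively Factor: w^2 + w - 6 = (w + 3)*(w - 2)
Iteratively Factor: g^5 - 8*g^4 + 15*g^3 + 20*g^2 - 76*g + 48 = (g + 2)*(g^4 - 10*g^3 + 35*g^2 - 50*g + 24) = (g - 4)*(g + 2)*(g^3 - 6*g^2 + 11*g - 6) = (g - 4)*(g - 1)*(g + 2)*(g^2 - 5*g + 6) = (g - 4)*(g - 2)*(g - 1)*(g + 2)*(g - 3)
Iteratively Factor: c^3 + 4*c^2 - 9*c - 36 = (c + 4)*(c^2 - 9) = (c - 3)*(c + 4)*(c + 3)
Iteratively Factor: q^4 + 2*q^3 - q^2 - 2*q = (q + 1)*(q^3 + q^2 - 2*q) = q*(q + 1)*(q^2 + q - 2) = q*(q - 1)*(q + 1)*(q + 2)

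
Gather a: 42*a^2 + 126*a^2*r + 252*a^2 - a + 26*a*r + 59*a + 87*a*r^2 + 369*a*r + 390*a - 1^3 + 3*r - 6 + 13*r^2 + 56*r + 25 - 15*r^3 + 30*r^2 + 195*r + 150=a^2*(126*r + 294) + a*(87*r^2 + 395*r + 448) - 15*r^3 + 43*r^2 + 254*r + 168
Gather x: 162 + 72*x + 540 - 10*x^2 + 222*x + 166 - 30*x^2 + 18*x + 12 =-40*x^2 + 312*x + 880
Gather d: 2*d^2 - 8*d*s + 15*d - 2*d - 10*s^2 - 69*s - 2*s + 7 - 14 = 2*d^2 + d*(13 - 8*s) - 10*s^2 - 71*s - 7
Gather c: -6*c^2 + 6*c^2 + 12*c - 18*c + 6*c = 0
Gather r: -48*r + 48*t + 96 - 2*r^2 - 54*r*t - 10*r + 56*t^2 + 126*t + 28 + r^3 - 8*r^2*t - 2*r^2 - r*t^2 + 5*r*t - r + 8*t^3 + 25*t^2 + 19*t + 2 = r^3 + r^2*(-8*t - 4) + r*(-t^2 - 49*t - 59) + 8*t^3 + 81*t^2 + 193*t + 126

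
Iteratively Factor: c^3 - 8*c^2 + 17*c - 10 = (c - 1)*(c^2 - 7*c + 10) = (c - 5)*(c - 1)*(c - 2)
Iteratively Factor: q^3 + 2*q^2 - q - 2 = (q + 2)*(q^2 - 1) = (q - 1)*(q + 2)*(q + 1)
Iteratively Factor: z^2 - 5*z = (z)*(z - 5)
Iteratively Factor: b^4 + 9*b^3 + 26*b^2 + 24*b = (b + 2)*(b^3 + 7*b^2 + 12*b) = (b + 2)*(b + 3)*(b^2 + 4*b) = b*(b + 2)*(b + 3)*(b + 4)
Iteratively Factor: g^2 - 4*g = (g)*(g - 4)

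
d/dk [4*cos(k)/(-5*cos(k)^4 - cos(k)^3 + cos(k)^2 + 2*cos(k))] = 4*(-15*cos(k)^2 - 2*cos(k) + 1)*sin(k)/(5*cos(k)^3 + cos(k)^2 - cos(k) - 2)^2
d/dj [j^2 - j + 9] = 2*j - 1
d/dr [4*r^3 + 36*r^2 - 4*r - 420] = 12*r^2 + 72*r - 4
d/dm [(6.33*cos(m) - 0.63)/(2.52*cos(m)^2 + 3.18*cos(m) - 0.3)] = 0.0988884933349156*(15.9516*cos(m)^2 - 3.1752*cos(m) - 0.1044)*sin(m)/(-0.792452830188679*sin(m)^2 + 1.0*cos(m) + 0.69811320754717)^2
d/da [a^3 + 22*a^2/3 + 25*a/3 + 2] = 3*a^2 + 44*a/3 + 25/3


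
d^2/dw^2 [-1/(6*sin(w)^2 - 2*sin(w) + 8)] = (36*sin(w)^4 - 9*sin(w)^3 - 101*sin(w)^2 + 22*sin(w) + 22)/(2*(3*sin(w)^2 - sin(w) + 4)^3)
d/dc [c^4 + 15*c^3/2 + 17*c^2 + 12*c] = 4*c^3 + 45*c^2/2 + 34*c + 12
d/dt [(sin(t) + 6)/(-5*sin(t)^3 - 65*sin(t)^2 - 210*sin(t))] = (2*sin(t) + 7)*cos(t)/(5*(sin(t) + 7)^2*sin(t)^2)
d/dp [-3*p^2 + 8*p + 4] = 8 - 6*p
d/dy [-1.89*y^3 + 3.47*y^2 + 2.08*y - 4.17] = -5.67*y^2 + 6.94*y + 2.08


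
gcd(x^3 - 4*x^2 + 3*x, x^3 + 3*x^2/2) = x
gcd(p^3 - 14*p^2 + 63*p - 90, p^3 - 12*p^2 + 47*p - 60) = p^2 - 8*p + 15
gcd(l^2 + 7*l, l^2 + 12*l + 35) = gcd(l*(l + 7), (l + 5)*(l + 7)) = l + 7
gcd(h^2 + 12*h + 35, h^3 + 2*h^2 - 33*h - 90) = h + 5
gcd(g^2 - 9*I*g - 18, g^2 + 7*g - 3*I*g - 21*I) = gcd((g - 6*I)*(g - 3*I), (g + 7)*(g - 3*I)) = g - 3*I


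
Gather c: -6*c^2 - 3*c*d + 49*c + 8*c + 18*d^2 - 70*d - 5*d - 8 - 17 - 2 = -6*c^2 + c*(57 - 3*d) + 18*d^2 - 75*d - 27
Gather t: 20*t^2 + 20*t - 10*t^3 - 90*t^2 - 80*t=-10*t^3 - 70*t^2 - 60*t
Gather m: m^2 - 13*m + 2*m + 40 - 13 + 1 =m^2 - 11*m + 28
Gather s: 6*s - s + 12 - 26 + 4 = 5*s - 10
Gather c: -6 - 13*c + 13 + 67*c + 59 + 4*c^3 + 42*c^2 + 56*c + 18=4*c^3 + 42*c^2 + 110*c + 84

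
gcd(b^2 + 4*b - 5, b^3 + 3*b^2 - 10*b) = b + 5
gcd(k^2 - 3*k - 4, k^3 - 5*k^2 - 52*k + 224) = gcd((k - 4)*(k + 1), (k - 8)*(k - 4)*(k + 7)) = k - 4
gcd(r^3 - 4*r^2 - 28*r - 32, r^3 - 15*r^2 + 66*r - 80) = r - 8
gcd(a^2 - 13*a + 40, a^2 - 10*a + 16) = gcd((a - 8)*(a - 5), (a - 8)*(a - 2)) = a - 8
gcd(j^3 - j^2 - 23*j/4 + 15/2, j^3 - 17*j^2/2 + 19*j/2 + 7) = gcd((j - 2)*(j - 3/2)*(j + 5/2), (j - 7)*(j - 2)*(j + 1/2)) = j - 2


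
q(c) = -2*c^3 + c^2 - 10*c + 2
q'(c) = -6*c^2 + 2*c - 10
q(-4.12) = 200.04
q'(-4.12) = -120.09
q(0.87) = -7.26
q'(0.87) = -12.80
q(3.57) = -111.95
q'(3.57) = -79.33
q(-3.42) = 127.90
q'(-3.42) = -87.02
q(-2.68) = 74.48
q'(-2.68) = -58.45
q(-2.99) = 94.30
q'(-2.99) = -69.62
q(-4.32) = 225.11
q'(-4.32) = -130.61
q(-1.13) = 17.46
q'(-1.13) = -19.92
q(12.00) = -3430.00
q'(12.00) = -850.00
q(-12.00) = 3722.00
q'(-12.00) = -898.00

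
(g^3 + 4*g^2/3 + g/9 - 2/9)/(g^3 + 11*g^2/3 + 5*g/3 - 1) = (g + 2/3)/(g + 3)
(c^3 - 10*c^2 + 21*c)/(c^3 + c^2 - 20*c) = (c^2 - 10*c + 21)/(c^2 + c - 20)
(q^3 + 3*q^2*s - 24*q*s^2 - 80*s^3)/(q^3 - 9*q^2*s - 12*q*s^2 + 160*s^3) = (q + 4*s)/(q - 8*s)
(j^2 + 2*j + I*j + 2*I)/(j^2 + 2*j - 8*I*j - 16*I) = (j + I)/(j - 8*I)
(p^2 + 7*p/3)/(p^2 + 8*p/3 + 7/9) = 3*p/(3*p + 1)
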